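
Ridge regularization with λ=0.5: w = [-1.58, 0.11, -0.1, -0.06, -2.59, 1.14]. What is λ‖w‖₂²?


‖w‖₂² = (-1.58)² + (0.11)² + (-0.1)² + (-0.06)² + (-2.59)² + (1.14)²
     = 2.4964 + 0.0121 + 0.01 + 0.0036 + 6.7081 + 1.2996
     = 10.5298
λ·‖w‖₂² = 0.5·10.5298 = 5.2649

5.2649


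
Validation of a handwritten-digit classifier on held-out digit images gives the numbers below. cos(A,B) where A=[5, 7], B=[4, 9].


A·B = 5·4 + 7·9 = 83
‖A‖ = √74 = 8.6023, ‖B‖ = √97 = 9.8489
cos = 83/(√74·√97) = 83/√7178 = 0.9797

0.9797


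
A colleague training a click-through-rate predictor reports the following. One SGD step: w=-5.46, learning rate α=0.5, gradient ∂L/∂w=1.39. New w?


w_new = w - α·∇
= -5.46 - 0.5·1.39
= -5.46 - 0.695
= -6.155

-6.155


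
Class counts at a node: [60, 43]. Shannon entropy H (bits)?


Probabilities: [60/103, 43/103] ≈ [0.5825, 0.4175]
H = -((60/103)·log₂(60/103) + (43/103)·log₂(43/103))
  = 0.9803 bits

0.9803 bits


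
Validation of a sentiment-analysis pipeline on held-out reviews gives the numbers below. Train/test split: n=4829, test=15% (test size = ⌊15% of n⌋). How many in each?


Test = ⌊4829·15/100⌋ = 724
Train = 4829 - 724 = 4105

Train: 4105, Test: 724


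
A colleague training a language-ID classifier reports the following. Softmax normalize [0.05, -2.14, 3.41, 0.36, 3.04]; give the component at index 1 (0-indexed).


Exponentials: e^0.05=1.0513, e^-2.14=0.1177, e^3.41=30.2652, e^0.36=1.4333, e^3.04=20.9052
Sum = 53.7727
Softmax = [0.0196, 0.0022, 0.5628, 0.0267, 0.3888]
p[1] = 0.1177/53.7727 = 0.0022

0.0022


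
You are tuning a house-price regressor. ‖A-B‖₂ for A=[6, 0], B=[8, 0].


d = √((6-8)² + (0-0)²)
  = √(4 + 0)
  = √4 = 2.0

2.0


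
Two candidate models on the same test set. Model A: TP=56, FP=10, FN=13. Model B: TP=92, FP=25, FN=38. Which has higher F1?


Model A: P=56/66=0.8485, R=56/69=0.8116, F1=2PR/(P+R)=2TP/(2TP+FP+FN)=112/135=0.8296
Model B: P=92/117=0.7863, R=92/130=0.7077, F1=2PR/(P+R)=2TP/(2TP+FP+FN)=184/247=0.7449
0.8296 > 0.7449 → Model A

Model A


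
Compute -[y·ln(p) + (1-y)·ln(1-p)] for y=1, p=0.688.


BCE = -[y·ln(p) + (1-y)·ln(1-p)]
= -1·ln(0.688) - 0
= -ln(0.688) = 0.374

0.374


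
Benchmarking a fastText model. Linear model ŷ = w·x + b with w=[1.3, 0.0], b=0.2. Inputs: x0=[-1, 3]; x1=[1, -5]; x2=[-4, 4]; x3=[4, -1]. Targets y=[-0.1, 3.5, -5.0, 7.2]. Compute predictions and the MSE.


ŷ0 = (1.3)·(-1) + (0.0)·(3) + 0.2 = -1.1
ŷ1 = (1.3)·(1) + (0.0)·(-5) + 0.2 = 1.5
ŷ2 = (1.3)·(-4) + (0.0)·(4) + 0.2 = -5.0
ŷ3 = (1.3)·(4) + (0.0)·(-1) + 0.2 = 5.4
errors² = [1.0, 4.0, 0.0, 3.24]
MSE = 8.2400/4 = 2.06

2.06


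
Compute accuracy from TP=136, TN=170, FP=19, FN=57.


Accuracy = (TP+TN)/(TP+TN+FP+FN)
= (136+170)/(382)
= 306/382 = 80.1%

80.1%


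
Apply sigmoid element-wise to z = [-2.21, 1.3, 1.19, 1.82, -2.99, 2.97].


σ(-2.21) = 1/(1+e^2.21) = 0.0989
σ(1.3) = 1/(1+e^-1.3) = 0.7858
σ(1.19) = 1/(1+e^-1.19) = 0.7667
σ(1.82) = 1/(1+e^-1.82) = 0.8606
σ(-2.99) = 1/(1+e^2.99) = 0.0479
σ(2.97) = 1/(1+e^-2.97) = 0.9512
result = [0.0989, 0.7858, 0.7667, 0.8606, 0.0479, 0.9512]

[0.0989, 0.7858, 0.7667, 0.8606, 0.0479, 0.9512]


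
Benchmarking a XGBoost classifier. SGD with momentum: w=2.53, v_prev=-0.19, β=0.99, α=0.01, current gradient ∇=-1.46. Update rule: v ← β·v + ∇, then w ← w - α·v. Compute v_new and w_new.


v_new = 0.99·-0.19 - 1.46 = -0.1881 - 1.46 = -1.6481
w_new = 2.53 - 0.01·-1.6481 = 2.53 + 0.016481 = 2.546481

v_new=-1.6481, w_new=2.546481


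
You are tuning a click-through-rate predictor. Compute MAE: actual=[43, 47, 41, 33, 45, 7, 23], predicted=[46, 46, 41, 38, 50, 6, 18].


Absolute errors: |43-46|=3, |47-46|=1, |41-41|=0, |33-38|=5, |45-50|=5, |7-6|=1, |23-18|=5
Sum = 20
MAE = 20/7 = 20/7

20/7


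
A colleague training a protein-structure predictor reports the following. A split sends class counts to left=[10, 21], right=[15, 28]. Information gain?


Parent = [25, 49], H_parent = 0.9227
H_left = 0.9072 (n=31), H_right = 0.933 (n=43)
H_children = (31/74)·0.9072 + (43/74)·0.933 = 0.9222
IG = 0.9227 - 0.9222 = 0.0005

0.0005


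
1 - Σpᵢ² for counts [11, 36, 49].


Probabilities: [11/96, 36/96, 49/96] ≈ [0.1146, 0.375, 0.5104]
Σpᵢ² = (121 + 1296 + 2401)/96² = 3818/9216
Gini = 1 - Σpᵢ² = 1 - 3818/9216 = 0.5857

0.5857


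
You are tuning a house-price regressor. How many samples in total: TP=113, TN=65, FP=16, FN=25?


Total = TP + TN + FP + FN
= 113 + 65 + 16 + 25
= 219
(Predicted positive: 129, predicted negative: 90)

219


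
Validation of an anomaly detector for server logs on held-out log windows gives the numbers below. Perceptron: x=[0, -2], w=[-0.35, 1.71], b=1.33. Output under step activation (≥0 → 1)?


z = (0)·(-0.35) + (-2)·(1.71) + 1.33
  = -2.09
step(z) = 0 (z<0)

0


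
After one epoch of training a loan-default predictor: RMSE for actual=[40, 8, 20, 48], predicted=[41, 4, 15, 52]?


MSE = 58/4 = 14.5
RMSE = √(58/4) = 3.8079

3.8079


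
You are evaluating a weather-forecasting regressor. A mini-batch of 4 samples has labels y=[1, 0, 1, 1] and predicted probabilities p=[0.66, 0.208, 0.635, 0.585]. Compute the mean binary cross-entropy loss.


L[0] = -ln(0.66) = 0.4155
L[1] = -ln(1-0.208) = -ln(0.792) = 0.2332
L[2] = -ln(0.635) = 0.4541
L[3] = -ln(0.585) = 0.5361
mean = (0.4155 + 0.2332 + 0.4541 + 0.5361)/4 = 0.4097

0.4097


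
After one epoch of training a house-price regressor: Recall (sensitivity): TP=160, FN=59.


Recall = TP/(TP+FN)
= 160/(160+59)
= 160/219 = 73.06%

73.06%


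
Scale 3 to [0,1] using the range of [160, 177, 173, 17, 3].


min=3, max=177
(3-3)/(177-3) = 0/174 = 0.0

0.0


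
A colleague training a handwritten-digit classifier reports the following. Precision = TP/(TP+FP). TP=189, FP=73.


Precision = TP/(TP+FP)
= 189/(189+73)
= 189/262 = 72.14%

72.14%


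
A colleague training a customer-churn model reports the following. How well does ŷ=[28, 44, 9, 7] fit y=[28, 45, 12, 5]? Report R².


ȳ = 22.5
SS_res = Σ(y-ŷ)² = 14
SS_tot = Σ(y-ȳ)² = 953
R² = 1 - SS_res/SS_tot = 1 - 0.0147 = 0.9853

0.9853


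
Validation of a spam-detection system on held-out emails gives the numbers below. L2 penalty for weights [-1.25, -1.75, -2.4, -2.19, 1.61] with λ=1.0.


‖w‖₂² = (-1.25)² + (-1.75)² + (-2.4)² + (-2.19)² + (1.61)²
     = 1.5625 + 3.0625 + 5.76 + 4.7961 + 2.5921
     = 17.7732
λ·‖w‖₂² = 1.0·17.7732 = 17.7732

17.7732


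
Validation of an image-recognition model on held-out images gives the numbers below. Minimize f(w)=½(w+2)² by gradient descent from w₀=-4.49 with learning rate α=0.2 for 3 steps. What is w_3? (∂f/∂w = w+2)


step 1: grad = -4.49+2 = -2.49; w = -4.49 - 0.2·(-2.49) = -3.992
step 2: grad = -3.992+2 = -1.992; w = -3.992 - 0.2·(-1.992) = -3.5936
step 3: grad = -3.5936+2 = -1.5936; w = -3.5936 - 0.2·(-1.5936) = -3.27488

-3.27488


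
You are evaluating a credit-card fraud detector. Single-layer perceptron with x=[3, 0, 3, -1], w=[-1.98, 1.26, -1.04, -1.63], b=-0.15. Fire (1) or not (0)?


z = (3)·(-1.98) + (0)·(1.26) + (3)·(-1.04) + (-1)·(-1.63) - 0.15
  = -7.58
step(z) = 0 (z<0)

0


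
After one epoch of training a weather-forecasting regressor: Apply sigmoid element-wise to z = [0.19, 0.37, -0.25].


σ(0.19) = 1/(1+e^-0.19) = 0.5474
σ(0.37) = 1/(1+e^-0.37) = 0.5915
σ(-0.25) = 1/(1+e^0.25) = 0.4378
result = [0.5474, 0.5915, 0.4378]

[0.5474, 0.5915, 0.4378]


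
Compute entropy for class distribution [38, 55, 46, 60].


Probabilities: [38/199, 55/199, 46/199, 60/199] ≈ [0.191, 0.2764, 0.2312, 0.3015]
H = -((38/199)·log₂(38/199) + (55/199)·log₂(55/199) + (46/199)·log₂(46/199) + (60/199)·log₂(60/199))
  = 1.9789 bits

1.9789 bits


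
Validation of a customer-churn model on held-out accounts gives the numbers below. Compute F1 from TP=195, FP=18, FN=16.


Precision = 195/213 = 0.9155
Recall = 195/211 = 0.9242
F1 = 2·P·R/(P+R) = 2·TP/(2·TP+FP+FN) = 390/(390+18+16) = 390/424 = 0.9198

0.9198


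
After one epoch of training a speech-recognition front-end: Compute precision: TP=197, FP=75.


Precision = TP/(TP+FP)
= 197/(197+75)
= 197/272 = 72.43%

72.43%


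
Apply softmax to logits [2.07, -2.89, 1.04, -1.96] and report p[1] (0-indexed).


Exponentials: e^2.07=7.9248, e^-2.89=0.0556, e^1.04=2.8292, e^-1.96=0.1409
Sum = 10.9505
Softmax = [0.7237, 0.0051, 0.2584, 0.0129]
p[1] = 0.0556/10.9505 = 0.0051

0.0051


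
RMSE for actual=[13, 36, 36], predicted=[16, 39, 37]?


MSE = 19/3 = 6.3333
RMSE = √(19/3) = 2.5166

2.5166


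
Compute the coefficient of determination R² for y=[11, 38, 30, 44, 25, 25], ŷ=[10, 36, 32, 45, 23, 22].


ȳ = 28.8333
SS_res = Σ(y-ŷ)² = 23
SS_tot = Σ(y-ȳ)² = 662.83
R² = 1 - SS_res/SS_tot = 1 - 0.0347 = 0.9653

0.9653


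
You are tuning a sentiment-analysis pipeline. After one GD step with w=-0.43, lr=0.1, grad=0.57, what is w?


w_new = w - α·∇
= -0.43 - 0.1·0.57
= -0.43 - 0.057
= -0.487

-0.487


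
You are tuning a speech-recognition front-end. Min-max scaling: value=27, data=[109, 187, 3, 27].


min=3, max=187
(27-3)/(187-3) = 24/184 = 0.1304

0.1304


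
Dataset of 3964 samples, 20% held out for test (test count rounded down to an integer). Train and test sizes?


Test = ⌊3964·20/100⌋ = 792
Train = 3964 - 792 = 3172

Train: 3172, Test: 792


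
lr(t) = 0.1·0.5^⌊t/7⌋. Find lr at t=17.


n_drops = ⌊17/7⌋ = 2
lr = 0.1·0.5^2 = 0.1·0.25 = 0.025

0.025


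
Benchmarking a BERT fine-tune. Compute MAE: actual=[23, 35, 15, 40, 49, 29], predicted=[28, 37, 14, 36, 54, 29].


Absolute errors: |23-28|=5, |35-37|=2, |15-14|=1, |40-36|=4, |49-54|=5, |29-29|=0
Sum = 17
MAE = 17/6 = 17/6

17/6


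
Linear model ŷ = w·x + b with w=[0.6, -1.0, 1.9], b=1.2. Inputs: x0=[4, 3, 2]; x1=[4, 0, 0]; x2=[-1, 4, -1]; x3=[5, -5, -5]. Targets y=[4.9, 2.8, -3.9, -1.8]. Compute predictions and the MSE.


ŷ0 = (0.6)·(4) + (-1.0)·(3) + (1.9)·(2) + 1.2 = 4.4
ŷ1 = (0.6)·(4) + (-1.0)·(0) + (1.9)·(0) + 1.2 = 3.6
ŷ2 = (0.6)·(-1) + (-1.0)·(4) + (1.9)·(-1) + 1.2 = -5.3
ŷ3 = (0.6)·(5) + (-1.0)·(-5) + (1.9)·(-5) + 1.2 = -0.3
errors² = [0.25, 0.64, 1.96, 2.25]
MSE = 5.1000/4 = 1.275

1.275


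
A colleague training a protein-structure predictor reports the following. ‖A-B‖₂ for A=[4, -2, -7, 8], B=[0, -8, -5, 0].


d = √((4-0)² + (-2+ 8)² + (-7+ 5)² + (8-0)²)
  = √(16 + 36 + 4 + 64)
  = √120 = 10.9545

10.9545


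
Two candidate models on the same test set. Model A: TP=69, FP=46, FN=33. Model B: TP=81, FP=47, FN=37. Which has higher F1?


Model A: P=69/115=0.6, R=69/102=0.6765, F1=2PR/(P+R)=2TP/(2TP+FP+FN)=138/217=0.6359
Model B: P=81/128=0.6328, R=81/118=0.6864, F1=2PR/(P+R)=2TP/(2TP+FP+FN)=162/246=0.6585
0.6359 < 0.6585 → Model B

Model B


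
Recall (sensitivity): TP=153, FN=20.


Recall = TP/(TP+FN)
= 153/(153+20)
= 153/173 = 88.44%

88.44%


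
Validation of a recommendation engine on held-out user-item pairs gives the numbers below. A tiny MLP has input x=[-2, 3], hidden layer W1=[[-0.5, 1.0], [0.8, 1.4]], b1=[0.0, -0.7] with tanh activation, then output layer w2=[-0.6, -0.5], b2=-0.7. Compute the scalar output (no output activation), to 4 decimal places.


z1[0] = (-0.5)·(-2) + (1.0)·(3) + 0.0 = 4.0
z1[1] = (0.8)·(-2) + (1.4)·(3) - 0.7 = 1.9
h = tanh(z1) = [0.9993, 0.9562]
output = (-0.6)·(0.9993) + (-0.5)·(0.9562) - 0.7 = -1.7777

-1.7777


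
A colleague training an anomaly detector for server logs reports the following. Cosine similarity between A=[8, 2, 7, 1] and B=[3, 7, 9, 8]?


A·B = 8·3 + 2·7 + 7·9 + 1·8 = 109
‖A‖ = √118 = 10.8628, ‖B‖ = √203 = 14.2478
cos = 109/(√118·√203) = 109/√23954 = 0.7043

0.7043


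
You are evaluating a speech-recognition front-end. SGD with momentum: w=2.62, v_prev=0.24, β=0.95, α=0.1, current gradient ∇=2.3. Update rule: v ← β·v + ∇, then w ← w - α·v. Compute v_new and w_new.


v_new = 0.95·0.24 + 2.3 = 0.228 + 2.3 = 2.528
w_new = 2.62 - 0.1·2.528 = 2.62 - 0.2528 = 2.3672

v_new=2.528, w_new=2.3672


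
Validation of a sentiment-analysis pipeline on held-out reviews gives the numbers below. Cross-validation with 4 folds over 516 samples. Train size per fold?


Fold size = 516/4 = 129
Training per fold = 516 - 129 = 387

387


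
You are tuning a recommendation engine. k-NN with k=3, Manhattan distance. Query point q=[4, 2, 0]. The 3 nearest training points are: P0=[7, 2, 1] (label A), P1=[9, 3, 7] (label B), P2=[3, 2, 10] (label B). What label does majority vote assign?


d(q,P0) = 4  (label A)
d(q,P1) = 13  (label B)
d(q,P2) = 11  (label B)
Votes: A=1, B=2
Majority → B

B


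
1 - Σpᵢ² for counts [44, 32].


Probabilities: [44/76, 32/76] ≈ [0.5789, 0.4211]
Σpᵢ² = (1936 + 1024)/76² = 2960/5776
Gini = 1 - Σpᵢ² = 1 - 2960/5776 = 0.4875

0.4875


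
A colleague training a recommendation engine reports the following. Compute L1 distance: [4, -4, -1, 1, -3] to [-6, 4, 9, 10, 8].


d = |4+ 6| + |-4-4| + |-1-9| + |1-10| + |-3-8|
  = 10 + 8 + 10 + 9 + 11
  = 48

48


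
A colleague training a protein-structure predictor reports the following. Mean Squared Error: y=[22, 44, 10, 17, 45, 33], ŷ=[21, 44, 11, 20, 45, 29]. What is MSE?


Squared errors: (22-21)²=1, (44-44)²=0, (10-11)²=1, (17-20)²=9, (45-45)²=0, (33-29)²=16
Sum = 27
MSE = 27/6 = 9/2

9/2


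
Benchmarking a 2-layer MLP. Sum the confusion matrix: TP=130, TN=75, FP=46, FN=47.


Total = TP + TN + FP + FN
= 130 + 75 + 46 + 47
= 298
(Predicted positive: 176, predicted negative: 122)

298


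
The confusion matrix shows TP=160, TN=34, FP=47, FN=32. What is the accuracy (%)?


Accuracy = (TP+TN)/(TP+TN+FP+FN)
= (160+34)/(273)
= 194/273 = 71.06%

71.06%


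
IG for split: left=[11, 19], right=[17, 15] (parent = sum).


Parent = [28, 34], H_parent = 0.9932
H_left = 0.9481 (n=30), H_right = 0.9972 (n=32)
H_children = (30/62)·0.9481 + (32/62)·0.9972 = 0.9734
IG = 0.9932 - 0.9734 = 0.0198

0.0198


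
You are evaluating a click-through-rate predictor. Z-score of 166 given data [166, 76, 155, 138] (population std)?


μ = 133.75, σ = 34.8021
z = (166 - 133.75)/34.8021 = 0.9267

0.9267


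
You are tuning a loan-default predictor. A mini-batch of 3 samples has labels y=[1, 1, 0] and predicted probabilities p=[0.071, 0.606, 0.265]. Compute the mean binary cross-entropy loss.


L[0] = -ln(0.071) = 2.6451
L[1] = -ln(0.606) = 0.5009
L[2] = -ln(1-0.265) = -ln(0.735) = 0.3079
mean = (2.6451 + 0.5009 + 0.3079)/3 = 1.1513

1.1513


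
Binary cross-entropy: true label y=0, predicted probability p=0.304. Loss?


BCE = -[y·ln(p) + (1-y)·ln(1-p)]
= -0 - 1·ln(1-0.304)
= -ln(0.696) = 0.3624

0.3624


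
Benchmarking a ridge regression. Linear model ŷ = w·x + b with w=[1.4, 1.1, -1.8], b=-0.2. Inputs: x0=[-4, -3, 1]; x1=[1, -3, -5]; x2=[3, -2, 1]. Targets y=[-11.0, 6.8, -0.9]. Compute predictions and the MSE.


ŷ0 = (1.4)·(-4) + (1.1)·(-3) + (-1.8)·(1) - 0.2 = -10.9
ŷ1 = (1.4)·(1) + (1.1)·(-3) + (-1.8)·(-5) - 0.2 = 6.9
ŷ2 = (1.4)·(3) + (1.1)·(-2) + (-1.8)·(1) - 0.2 = -0.0
errors² = [0.01, 0.01, 0.81]
MSE = 0.8300/3 = 0.2767

0.2767


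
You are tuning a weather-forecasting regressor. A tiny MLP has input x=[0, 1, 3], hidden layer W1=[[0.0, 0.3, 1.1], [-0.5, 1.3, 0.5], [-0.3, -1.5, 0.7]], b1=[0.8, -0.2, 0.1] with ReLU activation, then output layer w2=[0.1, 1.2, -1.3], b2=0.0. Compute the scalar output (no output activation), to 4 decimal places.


z1[0] = (0.0)·(0) + (0.3)·(1) + (1.1)·(3) + 0.8 = 4.4
z1[1] = (-0.5)·(0) + (1.3)·(1) + (0.5)·(3) - 0.2 = 2.6
z1[2] = (-0.3)·(0) + (-1.5)·(1) + (0.7)·(3) + 0.1 = 0.7
h = ReLU(z1) = [4.4, 2.6, 0.7]
output = (0.1)·(4.4) + (1.2)·(2.6) + (-1.3)·(0.7) + 0.0 = 2.65

2.65


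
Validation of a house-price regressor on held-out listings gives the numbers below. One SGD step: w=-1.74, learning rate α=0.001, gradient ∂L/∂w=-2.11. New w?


w_new = w - α·∇
= -1.74 - 0.001·-2.11
= -1.74 + 0.00211
= -1.73789

-1.73789


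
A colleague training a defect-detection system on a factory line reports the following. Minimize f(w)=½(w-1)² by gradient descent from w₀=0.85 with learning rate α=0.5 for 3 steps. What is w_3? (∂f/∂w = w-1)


step 1: grad = 0.85-1 = -0.15; w = 0.85 - 0.5·(-0.15) = 0.925
step 2: grad = 0.925-1 = -0.075; w = 0.925 - 0.5·(-0.075) = 0.9625
step 3: grad = 0.9625-1 = -0.0375; w = 0.9625 - 0.5·(-0.0375) = 0.98125

0.98125


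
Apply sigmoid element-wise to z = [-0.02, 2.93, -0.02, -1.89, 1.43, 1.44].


σ(-0.02) = 1/(1+e^0.02) = 0.495
σ(2.93) = 1/(1+e^-2.93) = 0.9493
σ(-0.02) = 1/(1+e^0.02) = 0.495
σ(-1.89) = 1/(1+e^1.89) = 0.1312
σ(1.43) = 1/(1+e^-1.43) = 0.8069
σ(1.44) = 1/(1+e^-1.44) = 0.8085
result = [0.495, 0.9493, 0.495, 0.1312, 0.8069, 0.8085]

[0.495, 0.9493, 0.495, 0.1312, 0.8069, 0.8085]


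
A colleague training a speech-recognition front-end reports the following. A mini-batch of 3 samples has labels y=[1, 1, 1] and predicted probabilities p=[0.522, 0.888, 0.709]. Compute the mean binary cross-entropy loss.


L[0] = -ln(0.522) = 0.6501
L[1] = -ln(0.888) = 0.1188
L[2] = -ln(0.709) = 0.3439
mean = (0.6501 + 0.1188 + 0.3439)/3 = 0.3709

0.3709


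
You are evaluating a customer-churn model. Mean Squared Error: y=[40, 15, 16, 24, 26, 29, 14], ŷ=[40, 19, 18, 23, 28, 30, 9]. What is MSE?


Squared errors: (40-40)²=0, (15-19)²=16, (16-18)²=4, (24-23)²=1, (26-28)²=4, (29-30)²=1, (14-9)²=25
Sum = 51
MSE = 51/7 = 51/7

51/7


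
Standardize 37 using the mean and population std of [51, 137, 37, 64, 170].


μ = 91.8, σ = 52.1513
z = (37 - 91.8)/52.1513 = -1.0508

-1.0508


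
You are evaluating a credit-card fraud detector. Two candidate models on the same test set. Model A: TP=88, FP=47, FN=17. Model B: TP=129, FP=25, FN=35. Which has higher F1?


Model A: P=88/135=0.6519, R=88/105=0.8381, F1=2PR/(P+R)=2TP/(2TP+FP+FN)=176/240=0.7333
Model B: P=129/154=0.8377, R=129/164=0.7866, F1=2PR/(P+R)=2TP/(2TP+FP+FN)=258/318=0.8113
0.7333 < 0.8113 → Model B

Model B


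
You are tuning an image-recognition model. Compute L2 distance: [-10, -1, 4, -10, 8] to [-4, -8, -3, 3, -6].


d = √((-10+ 4)² + (-1+ 8)² + (4+ 3)² + (-10-3)² + (8+ 6)²)
  = √(36 + 49 + 49 + 169 + 196)
  = √499 = 22.3383

22.3383


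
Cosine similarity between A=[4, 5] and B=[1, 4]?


A·B = 4·1 + 5·4 = 24
‖A‖ = √41 = 6.4031, ‖B‖ = √17 = 4.1231
cos = 24/(√41·√17) = 24/√697 = 0.9091

0.9091


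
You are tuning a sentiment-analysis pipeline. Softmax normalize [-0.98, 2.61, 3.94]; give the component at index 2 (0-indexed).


Exponentials: e^-0.98=0.3753, e^2.61=13.5991, e^3.94=51.4186
Sum = 65.393
Softmax = [0.0057, 0.208, 0.7863]
p[2] = 51.4186/65.393 = 0.7863

0.7863


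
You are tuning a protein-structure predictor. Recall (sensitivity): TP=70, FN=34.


Recall = TP/(TP+FN)
= 70/(70+34)
= 70/104 = 67.31%

67.31%


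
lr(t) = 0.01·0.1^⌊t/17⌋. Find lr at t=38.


n_drops = ⌊38/17⌋ = 2
lr = 0.01·0.1^2 = 0.01·0.01 = 0.0001

0.0001


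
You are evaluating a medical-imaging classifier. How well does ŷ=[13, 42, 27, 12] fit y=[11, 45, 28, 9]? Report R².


ȳ = 23.25
SS_res = Σ(y-ŷ)² = 23
SS_tot = Σ(y-ȳ)² = 848.75
R² = 1 - SS_res/SS_tot = 1 - 0.0271 = 0.9729

0.9729


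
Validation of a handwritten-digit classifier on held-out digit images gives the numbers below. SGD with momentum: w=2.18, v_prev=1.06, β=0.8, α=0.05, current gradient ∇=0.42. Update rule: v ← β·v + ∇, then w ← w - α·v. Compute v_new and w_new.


v_new = 0.8·1.06 + 0.42 = 0.848 + 0.42 = 1.268
w_new = 2.18 - 0.05·1.268 = 2.18 - 0.0634 = 2.1166

v_new=1.268, w_new=2.1166


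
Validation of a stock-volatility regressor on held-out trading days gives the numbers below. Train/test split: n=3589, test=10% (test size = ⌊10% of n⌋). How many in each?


Test = ⌊3589·10/100⌋ = 358
Train = 3589 - 358 = 3231

Train: 3231, Test: 358


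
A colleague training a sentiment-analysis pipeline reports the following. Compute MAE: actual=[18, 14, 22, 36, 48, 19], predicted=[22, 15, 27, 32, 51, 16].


Absolute errors: |18-22|=4, |14-15|=1, |22-27|=5, |36-32|=4, |48-51|=3, |19-16|=3
Sum = 20
MAE = 20/6 = 10/3

10/3


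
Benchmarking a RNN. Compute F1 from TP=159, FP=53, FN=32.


Precision = 159/212 = 0.75
Recall = 159/191 = 0.8325
F1 = 2·P·R/(P+R) = 2·TP/(2·TP+FP+FN) = 318/(318+53+32) = 318/403 = 0.7891

0.7891


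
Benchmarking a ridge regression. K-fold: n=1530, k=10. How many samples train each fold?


Fold size = 1530/10 = 153
Training per fold = 1530 - 153 = 1377

1377


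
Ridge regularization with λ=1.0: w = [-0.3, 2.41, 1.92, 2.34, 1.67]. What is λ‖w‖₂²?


‖w‖₂² = (-0.3)² + (2.41)² + (1.92)² + (2.34)² + (1.67)²
     = 0.09 + 5.8081 + 3.6864 + 5.4756 + 2.7889
     = 17.849
λ·‖w‖₂² = 1.0·17.849 = 17.849

17.849


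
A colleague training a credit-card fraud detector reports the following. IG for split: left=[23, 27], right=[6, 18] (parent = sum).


Parent = [29, 45], H_parent = 0.966
H_left = 0.9954 (n=50), H_right = 0.8113 (n=24)
H_children = (50/74)·0.9954 + (24/74)·0.8113 = 0.9357
IG = 0.966 - 0.9357 = 0.0303

0.0303


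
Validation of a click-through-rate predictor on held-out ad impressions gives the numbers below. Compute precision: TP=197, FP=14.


Precision = TP/(TP+FP)
= 197/(197+14)
= 197/211 = 93.36%

93.36%


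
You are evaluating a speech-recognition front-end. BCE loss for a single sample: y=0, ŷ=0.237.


BCE = -[y·ln(p) + (1-y)·ln(1-p)]
= -0 - 1·ln(1-0.237)
= -ln(0.763) = 0.2705

0.2705


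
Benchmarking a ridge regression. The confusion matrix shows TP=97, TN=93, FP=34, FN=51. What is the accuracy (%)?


Accuracy = (TP+TN)/(TP+TN+FP+FN)
= (97+93)/(275)
= 190/275 = 69.09%

69.09%


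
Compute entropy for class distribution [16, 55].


Probabilities: [16/71, 55/71] ≈ [0.2254, 0.7746]
H = -((16/71)·log₂(16/71) + (55/71)·log₂(55/71))
  = 0.7698 bits

0.7698 bits


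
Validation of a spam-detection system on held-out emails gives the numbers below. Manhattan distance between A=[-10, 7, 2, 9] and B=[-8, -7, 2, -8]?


d = |-10+ 8| + |7+ 7| + |2-2| + |9+ 8|
  = 2 + 14 + 0 + 17
  = 33

33


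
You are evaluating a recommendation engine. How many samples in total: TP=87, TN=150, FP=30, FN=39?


Total = TP + TN + FP + FN
= 87 + 150 + 30 + 39
= 306
(Predicted positive: 117, predicted negative: 189)

306


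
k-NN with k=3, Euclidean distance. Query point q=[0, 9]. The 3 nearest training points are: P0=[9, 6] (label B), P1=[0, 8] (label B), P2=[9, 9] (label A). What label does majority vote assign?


d(q,P0) = 9.4868  (label B)
d(q,P1) = 1.0  (label B)
d(q,P2) = 9.0  (label A)
Votes: A=1, B=2
Majority → B

B


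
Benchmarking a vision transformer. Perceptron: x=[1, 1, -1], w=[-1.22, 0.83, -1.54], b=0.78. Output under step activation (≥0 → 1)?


z = (1)·(-1.22) + (1)·(0.83) + (-1)·(-1.54) + 0.78
  = 1.93
step(z) = 1 (z≥0)

1


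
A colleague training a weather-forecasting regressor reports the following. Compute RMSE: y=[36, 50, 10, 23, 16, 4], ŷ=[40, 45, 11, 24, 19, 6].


MSE = 56/6 = 9.3333
RMSE = √(56/6) = 3.0551

3.0551


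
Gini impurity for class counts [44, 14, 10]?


Probabilities: [44/68, 14/68, 10/68] ≈ [0.6471, 0.2059, 0.1471]
Σpᵢ² = (1936 + 196 + 100)/68² = 2232/4624
Gini = 1 - Σpᵢ² = 1 - 2232/4624 = 0.5173

0.5173


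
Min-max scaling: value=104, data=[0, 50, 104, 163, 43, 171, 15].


min=0, max=171
(104-0)/(171-0) = 104/171 = 0.6082

0.6082


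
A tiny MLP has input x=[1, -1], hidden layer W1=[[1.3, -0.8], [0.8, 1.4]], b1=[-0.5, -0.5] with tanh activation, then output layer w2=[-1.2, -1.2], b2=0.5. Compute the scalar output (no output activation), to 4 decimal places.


z1[0] = (1.3)·(1) + (-0.8)·(-1) - 0.5 = 1.6
z1[1] = (0.8)·(1) + (1.4)·(-1) - 0.5 = -1.1
h = tanh(z1) = [0.9217, -0.8005]
output = (-1.2)·(0.9217) + (-1.2)·(-0.8005) + 0.5 = 0.3546

0.3546


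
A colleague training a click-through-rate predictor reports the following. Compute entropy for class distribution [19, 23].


Probabilities: [19/42, 23/42] ≈ [0.4524, 0.5476]
H = -((19/42)·log₂(19/42) + (23/42)·log₂(23/42))
  = 0.9934 bits

0.9934 bits


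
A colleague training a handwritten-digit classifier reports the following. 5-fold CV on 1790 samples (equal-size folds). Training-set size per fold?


Fold size = 1790/5 = 358
Training per fold = 1790 - 358 = 1432

1432


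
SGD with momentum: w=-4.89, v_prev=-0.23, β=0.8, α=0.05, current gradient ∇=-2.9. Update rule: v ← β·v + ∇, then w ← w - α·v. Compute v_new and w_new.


v_new = 0.8·-0.23 - 2.9 = -0.184 - 2.9 = -3.084
w_new = -4.89 - 0.05·-3.084 = -4.89 + 0.1542 = -4.7358

v_new=-3.084, w_new=-4.7358


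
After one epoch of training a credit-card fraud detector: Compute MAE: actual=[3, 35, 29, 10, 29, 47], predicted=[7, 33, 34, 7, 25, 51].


Absolute errors: |3-7|=4, |35-33|=2, |29-34|=5, |10-7|=3, |29-25|=4, |47-51|=4
Sum = 22
MAE = 22/6 = 11/3

11/3


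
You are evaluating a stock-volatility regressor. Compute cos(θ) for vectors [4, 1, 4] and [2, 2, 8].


A·B = 4·2 + 1·2 + 4·8 = 42
‖A‖ = √33 = 5.7446, ‖B‖ = √72 = 8.4853
cos = 42/(√33·√72) = 42/√2376 = 0.8616

0.8616


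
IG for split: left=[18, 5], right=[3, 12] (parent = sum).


Parent = [21, 17], H_parent = 0.992
H_left = 0.7554 (n=23), H_right = 0.7219 (n=15)
H_children = (23/38)·0.7554 + (15/38)·0.7219 = 0.7422
IG = 0.992 - 0.7422 = 0.2498

0.2498


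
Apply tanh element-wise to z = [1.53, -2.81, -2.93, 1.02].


tanh(1.53) = 0.9104
tanh(-2.81) = -0.9928
tanh(-2.93) = -0.9943
tanh(1.02) = 0.7699
result = [0.9104, -0.9928, -0.9943, 0.7699]

[0.9104, -0.9928, -0.9943, 0.7699]


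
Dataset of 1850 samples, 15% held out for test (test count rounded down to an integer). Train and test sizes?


Test = ⌊1850·15/100⌋ = 277
Train = 1850 - 277 = 1573

Train: 1573, Test: 277


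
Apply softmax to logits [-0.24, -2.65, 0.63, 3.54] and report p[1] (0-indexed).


Exponentials: e^-0.24=0.7866, e^-2.65=0.0707, e^0.63=1.8776, e^3.54=34.4669
Sum = 37.2018
Softmax = [0.0211, 0.0019, 0.0505, 0.9265]
p[1] = 0.0707/37.2018 = 0.0019

0.0019


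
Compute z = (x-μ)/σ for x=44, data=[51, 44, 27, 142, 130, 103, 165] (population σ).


μ = 94.5714, σ = 50.0824
z = (44 - 94.5714)/50.0824 = -1.0098

-1.0098


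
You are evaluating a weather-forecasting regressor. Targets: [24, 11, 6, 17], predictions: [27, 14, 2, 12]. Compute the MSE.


Squared errors: (24-27)²=9, (11-14)²=9, (6-2)²=16, (17-12)²=25
Sum = 59
MSE = 59/4 = 59/4

59/4


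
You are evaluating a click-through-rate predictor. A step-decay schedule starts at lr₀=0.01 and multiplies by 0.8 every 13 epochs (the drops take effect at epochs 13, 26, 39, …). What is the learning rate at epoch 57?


n_drops = ⌊57/13⌋ = 4
lr = 0.01·0.8^4 = 0.01·0.4096 = 0.004096

0.004096


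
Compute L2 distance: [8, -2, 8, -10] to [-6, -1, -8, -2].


d = √((8+ 6)² + (-2+ 1)² + (8+ 8)² + (-10+ 2)²)
  = √(196 + 1 + 256 + 64)
  = √517 = 22.7376

22.7376


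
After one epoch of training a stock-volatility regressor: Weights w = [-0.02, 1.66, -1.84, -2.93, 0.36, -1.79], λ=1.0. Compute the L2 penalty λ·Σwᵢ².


‖w‖₂² = (-0.02)² + (1.66)² + (-1.84)² + (-2.93)² + (0.36)² + (-1.79)²
     = 0.0004 + 2.7556 + 3.3856 + 8.5849 + 0.1296 + 3.2041
     = 18.0602
λ·‖w‖₂² = 1.0·18.0602 = 18.0602

18.0602


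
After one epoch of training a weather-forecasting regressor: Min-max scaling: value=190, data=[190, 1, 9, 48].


min=1, max=190
(190-1)/(190-1) = 189/189 = 1.0

1.0


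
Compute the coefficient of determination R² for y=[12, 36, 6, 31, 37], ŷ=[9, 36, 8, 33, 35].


ȳ = 24.4
SS_res = Σ(y-ŷ)² = 21
SS_tot = Σ(y-ȳ)² = 829.2
R² = 1 - SS_res/SS_tot = 1 - 0.0253 = 0.9747

0.9747


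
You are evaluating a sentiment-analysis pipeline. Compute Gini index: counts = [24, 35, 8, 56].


Probabilities: [24/123, 35/123, 8/123, 56/123] ≈ [0.1951, 0.2846, 0.065, 0.4553]
Σpᵢ² = (576 + 1225 + 64 + 3136)/123² = 5001/15129
Gini = 1 - Σpᵢ² = 1 - 5001/15129 = 0.6694

0.6694


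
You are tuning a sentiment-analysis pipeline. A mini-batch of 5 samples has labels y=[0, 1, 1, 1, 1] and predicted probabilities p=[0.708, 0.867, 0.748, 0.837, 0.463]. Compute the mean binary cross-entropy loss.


L[0] = -ln(1-0.708) = -ln(0.292) = 1.231
L[1] = -ln(0.867) = 0.1427
L[2] = -ln(0.748) = 0.2904
L[3] = -ln(0.837) = 0.1779
L[4] = -ln(0.463) = 0.77
mean = (1.231 + 0.1427 + 0.2904 + 0.1779 + 0.77)/5 = 0.5224

0.5224


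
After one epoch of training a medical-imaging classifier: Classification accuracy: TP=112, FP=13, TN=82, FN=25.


Accuracy = (TP+TN)/(TP+TN+FP+FN)
= (112+82)/(232)
= 194/232 = 83.62%

83.62%


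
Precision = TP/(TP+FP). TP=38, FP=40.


Precision = TP/(TP+FP)
= 38/(38+40)
= 38/78 = 48.72%

48.72%


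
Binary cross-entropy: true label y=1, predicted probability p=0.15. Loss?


BCE = -[y·ln(p) + (1-y)·ln(1-p)]
= -1·ln(0.15) - 0
= -ln(0.15) = 1.8971

1.8971


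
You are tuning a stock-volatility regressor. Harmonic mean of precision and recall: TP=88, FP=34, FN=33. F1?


Precision = 88/122 = 0.7213
Recall = 88/121 = 0.7273
F1 = 2·P·R/(P+R) = 2·TP/(2·TP+FP+FN) = 176/(176+34+33) = 176/243 = 0.7243

0.7243


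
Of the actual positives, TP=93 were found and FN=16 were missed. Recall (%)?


Recall = TP/(TP+FN)
= 93/(93+16)
= 93/109 = 85.32%

85.32%


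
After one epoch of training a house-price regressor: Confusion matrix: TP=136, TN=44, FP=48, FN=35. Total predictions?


Total = TP + TN + FP + FN
= 136 + 44 + 48 + 35
= 263
(Predicted positive: 184, predicted negative: 79)

263


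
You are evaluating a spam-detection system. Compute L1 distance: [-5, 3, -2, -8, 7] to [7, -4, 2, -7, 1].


d = |-5-7| + |3+ 4| + |-2-2| + |-8+ 7| + |7-1|
  = 12 + 7 + 4 + 1 + 6
  = 30

30


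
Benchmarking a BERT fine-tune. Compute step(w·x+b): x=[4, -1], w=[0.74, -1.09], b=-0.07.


z = (4)·(0.74) + (-1)·(-1.09) - 0.07
  = 3.98
step(z) = 1 (z≥0)

1


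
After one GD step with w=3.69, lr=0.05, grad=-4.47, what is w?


w_new = w - α·∇
= 3.69 - 0.05·-4.47
= 3.69 + 0.2235
= 3.9135

3.9135


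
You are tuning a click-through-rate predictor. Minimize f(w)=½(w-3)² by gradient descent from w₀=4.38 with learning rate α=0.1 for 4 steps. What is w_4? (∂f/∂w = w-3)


step 1: grad = 4.38-3 = 1.38; w = 4.38 - 0.1·(1.38) = 4.242
step 2: grad = 4.242-3 = 1.242; w = 4.242 - 0.1·(1.242) = 4.1178
step 3: grad = 4.1178-3 = 1.1178; w = 4.1178 - 0.1·(1.1178) = 4.00602
step 4: grad = 4.00602-3 = 1.00602; w = 4.00602 - 0.1·(1.00602) = 3.905418

3.905418


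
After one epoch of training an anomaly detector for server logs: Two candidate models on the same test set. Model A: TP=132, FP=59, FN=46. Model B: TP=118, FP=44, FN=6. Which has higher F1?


Model A: P=132/191=0.6911, R=132/178=0.7416, F1=2PR/(P+R)=2TP/(2TP+FP+FN)=264/369=0.7154
Model B: P=118/162=0.7284, R=118/124=0.9516, F1=2PR/(P+R)=2TP/(2TP+FP+FN)=236/286=0.8252
0.7154 < 0.8252 → Model B

Model B


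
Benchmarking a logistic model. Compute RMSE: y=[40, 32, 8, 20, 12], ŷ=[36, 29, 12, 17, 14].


MSE = 54/5 = 10.8
RMSE = √(54/5) = 3.2863

3.2863


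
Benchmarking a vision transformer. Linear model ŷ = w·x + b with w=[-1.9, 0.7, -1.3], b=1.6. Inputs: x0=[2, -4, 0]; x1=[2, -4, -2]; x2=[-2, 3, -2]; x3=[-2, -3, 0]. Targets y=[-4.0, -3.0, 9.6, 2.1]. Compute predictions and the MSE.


ŷ0 = (-1.9)·(2) + (0.7)·(-4) + (-1.3)·(0) + 1.6 = -5.0
ŷ1 = (-1.9)·(2) + (0.7)·(-4) + (-1.3)·(-2) + 1.6 = -2.4
ŷ2 = (-1.9)·(-2) + (0.7)·(3) + (-1.3)·(-2) + 1.6 = 10.1
ŷ3 = (-1.9)·(-2) + (0.7)·(-3) + (-1.3)·(0) + 1.6 = 3.3
errors² = [1.0, 0.36, 0.25, 1.44]
MSE = 3.0500/4 = 0.7625

0.7625


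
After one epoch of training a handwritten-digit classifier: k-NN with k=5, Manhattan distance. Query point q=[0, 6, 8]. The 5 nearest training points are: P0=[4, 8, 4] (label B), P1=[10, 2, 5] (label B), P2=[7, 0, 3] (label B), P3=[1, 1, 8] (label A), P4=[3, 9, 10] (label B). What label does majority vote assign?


d(q,P0) = 10  (label B)
d(q,P1) = 17  (label B)
d(q,P2) = 18  (label B)
d(q,P3) = 6  (label A)
d(q,P4) = 8  (label B)
Votes: A=1, B=4
Majority → B

B


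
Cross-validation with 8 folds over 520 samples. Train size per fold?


Fold size = 520/8 = 65
Training per fold = 520 - 65 = 455

455


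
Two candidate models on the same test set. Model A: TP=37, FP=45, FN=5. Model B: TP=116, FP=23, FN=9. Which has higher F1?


Model A: P=37/82=0.4512, R=37/42=0.881, F1=2PR/(P+R)=2TP/(2TP+FP+FN)=74/124=0.5968
Model B: P=116/139=0.8345, R=116/125=0.928, F1=2PR/(P+R)=2TP/(2TP+FP+FN)=232/264=0.8788
0.5968 < 0.8788 → Model B

Model B


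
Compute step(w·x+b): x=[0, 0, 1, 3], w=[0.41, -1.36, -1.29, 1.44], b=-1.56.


z = (0)·(0.41) + (0)·(-1.36) + (1)·(-1.29) + (3)·(1.44) - 1.56
  = 1.47
step(z) = 1 (z≥0)

1


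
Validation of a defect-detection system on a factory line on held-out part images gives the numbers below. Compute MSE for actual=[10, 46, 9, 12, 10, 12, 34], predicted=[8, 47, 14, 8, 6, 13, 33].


Squared errors: (10-8)²=4, (46-47)²=1, (9-14)²=25, (12-8)²=16, (10-6)²=16, (12-13)²=1, (34-33)²=1
Sum = 64
MSE = 64/7 = 64/7

64/7


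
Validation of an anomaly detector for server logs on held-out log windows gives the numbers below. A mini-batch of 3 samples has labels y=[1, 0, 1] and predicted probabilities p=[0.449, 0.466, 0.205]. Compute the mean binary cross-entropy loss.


L[0] = -ln(0.449) = 0.8007
L[1] = -ln(1-0.466) = -ln(0.534) = 0.6274
L[2] = -ln(0.205) = 1.5847
mean = (0.8007 + 0.6274 + 1.5847)/3 = 1.0043

1.0043


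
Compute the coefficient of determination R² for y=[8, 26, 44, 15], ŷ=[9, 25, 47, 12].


ȳ = 23.25
SS_res = Σ(y-ŷ)² = 20
SS_tot = Σ(y-ȳ)² = 738.75
R² = 1 - SS_res/SS_tot = 1 - 0.0271 = 0.9729

0.9729


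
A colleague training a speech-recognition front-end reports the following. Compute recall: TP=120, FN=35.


Recall = TP/(TP+FN)
= 120/(120+35)
= 120/155 = 77.42%

77.42%


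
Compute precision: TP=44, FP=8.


Precision = TP/(TP+FP)
= 44/(44+8)
= 44/52 = 84.62%

84.62%


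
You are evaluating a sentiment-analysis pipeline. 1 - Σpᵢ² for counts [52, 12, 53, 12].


Probabilities: [52/129, 12/129, 53/129, 12/129] ≈ [0.4031, 0.093, 0.4109, 0.093]
Σpᵢ² = (2704 + 144 + 2809 + 144)/129² = 5801/16641
Gini = 1 - Σpᵢ² = 1 - 5801/16641 = 0.6514

0.6514


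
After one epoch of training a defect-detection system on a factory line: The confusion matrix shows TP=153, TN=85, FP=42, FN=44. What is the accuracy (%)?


Accuracy = (TP+TN)/(TP+TN+FP+FN)
= (153+85)/(324)
= 238/324 = 73.46%

73.46%


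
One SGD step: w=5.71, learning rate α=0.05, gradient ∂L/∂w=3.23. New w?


w_new = w - α·∇
= 5.71 - 0.05·3.23
= 5.71 - 0.1615
= 5.5485

5.5485


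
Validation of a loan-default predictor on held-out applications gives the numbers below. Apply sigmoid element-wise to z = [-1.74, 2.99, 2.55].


σ(-1.74) = 1/(1+e^1.74) = 0.1493
σ(2.99) = 1/(1+e^-2.99) = 0.9521
σ(2.55) = 1/(1+e^-2.55) = 0.9276
result = [0.1493, 0.9521, 0.9276]

[0.1493, 0.9521, 0.9276]


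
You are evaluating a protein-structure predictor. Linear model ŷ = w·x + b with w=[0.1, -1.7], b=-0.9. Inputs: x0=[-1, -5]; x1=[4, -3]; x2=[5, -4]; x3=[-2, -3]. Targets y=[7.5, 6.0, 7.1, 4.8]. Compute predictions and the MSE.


ŷ0 = (0.1)·(-1) + (-1.7)·(-5) - 0.9 = 7.5
ŷ1 = (0.1)·(4) + (-1.7)·(-3) - 0.9 = 4.6
ŷ2 = (0.1)·(5) + (-1.7)·(-4) - 0.9 = 6.4
ŷ3 = (0.1)·(-2) + (-1.7)·(-3) - 0.9 = 4.0
errors² = [0.0, 1.96, 0.49, 0.64]
MSE = 3.0900/4 = 0.7725

0.7725


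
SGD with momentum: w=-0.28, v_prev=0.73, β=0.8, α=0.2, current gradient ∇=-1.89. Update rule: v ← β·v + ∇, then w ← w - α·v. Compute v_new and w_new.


v_new = 0.8·0.73 - 1.89 = 0.584 - 1.89 = -1.306
w_new = -0.28 - 0.2·-1.306 = -0.28 + 0.2612 = -0.0188

v_new=-1.306, w_new=-0.0188


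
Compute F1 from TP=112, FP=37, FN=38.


Precision = 112/149 = 0.7517
Recall = 112/150 = 0.7467
F1 = 2·P·R/(P+R) = 2·TP/(2·TP+FP+FN) = 224/(224+37+38) = 224/299 = 0.7492

0.7492


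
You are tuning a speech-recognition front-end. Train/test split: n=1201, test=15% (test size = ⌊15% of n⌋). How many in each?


Test = ⌊1201·15/100⌋ = 180
Train = 1201 - 180 = 1021

Train: 1021, Test: 180


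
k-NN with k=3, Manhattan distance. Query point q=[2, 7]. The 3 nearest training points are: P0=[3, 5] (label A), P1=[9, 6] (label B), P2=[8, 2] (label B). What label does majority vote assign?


d(q,P0) = 3  (label A)
d(q,P1) = 8  (label B)
d(q,P2) = 11  (label B)
Votes: A=1, B=2
Majority → B

B


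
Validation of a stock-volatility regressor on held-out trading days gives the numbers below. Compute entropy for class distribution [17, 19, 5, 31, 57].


Probabilities: [17/129, 19/129, 5/129, 31/129, 57/129] ≈ [0.1318, 0.1473, 0.0388, 0.2403, 0.4419]
H = -((17/129)·log₂(17/129) + (19/129)·log₂(19/129) + (5/129)·log₂(5/129) + (31/129)·log₂(31/129) + (57/129)·log₂(57/129))
  = 1.989 bits

1.989 bits


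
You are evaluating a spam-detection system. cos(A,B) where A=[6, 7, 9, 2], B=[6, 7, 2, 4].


A·B = 6·6 + 7·7 + 9·2 + 2·4 = 111
‖A‖ = √170 = 13.0384, ‖B‖ = √105 = 10.247
cos = 111/(√170·√105) = 111/√17850 = 0.8308

0.8308


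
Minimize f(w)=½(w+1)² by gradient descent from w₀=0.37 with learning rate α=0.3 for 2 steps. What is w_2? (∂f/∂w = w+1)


step 1: grad = 0.37+1 = 1.37; w = 0.37 - 0.3·(1.37) = -0.041
step 2: grad = -0.041+1 = 0.959; w = -0.041 - 0.3·(0.959) = -0.3287

-0.3287


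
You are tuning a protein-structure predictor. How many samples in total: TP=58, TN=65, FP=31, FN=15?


Total = TP + TN + FP + FN
= 58 + 65 + 31 + 15
= 169
(Predicted positive: 89, predicted negative: 80)

169


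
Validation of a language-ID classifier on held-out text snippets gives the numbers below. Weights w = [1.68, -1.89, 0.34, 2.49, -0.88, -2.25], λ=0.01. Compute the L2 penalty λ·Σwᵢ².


‖w‖₂² = (1.68)² + (-1.89)² + (0.34)² + (2.49)² + (-0.88)² + (-2.25)²
     = 2.8224 + 3.5721 + 0.1156 + 6.2001 + 0.7744 + 5.0625
     = 18.5471
λ·‖w‖₂² = 0.01·18.5471 = 0.185471

0.185471


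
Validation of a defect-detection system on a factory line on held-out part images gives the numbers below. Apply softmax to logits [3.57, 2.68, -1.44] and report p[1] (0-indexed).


Exponentials: e^3.57=35.5166, e^2.68=14.5851, e^-1.44=0.2369
Sum = 50.3386
Softmax = [0.7056, 0.2897, 0.0047]
p[1] = 14.5851/50.3386 = 0.2897

0.2897


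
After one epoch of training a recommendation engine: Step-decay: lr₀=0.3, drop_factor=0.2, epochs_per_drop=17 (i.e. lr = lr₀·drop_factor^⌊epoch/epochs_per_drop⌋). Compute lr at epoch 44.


n_drops = ⌊44/17⌋ = 2
lr = 0.3·0.2^2 = 0.3·0.04 = 0.012

0.012


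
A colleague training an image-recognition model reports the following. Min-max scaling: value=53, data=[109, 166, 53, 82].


min=53, max=166
(53-53)/(166-53) = 0/113 = 0.0

0.0


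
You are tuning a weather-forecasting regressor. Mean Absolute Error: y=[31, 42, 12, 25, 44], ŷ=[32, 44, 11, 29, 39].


Absolute errors: |31-32|=1, |42-44|=2, |12-11|=1, |25-29|=4, |44-39|=5
Sum = 13
MAE = 13/5 = 13/5

13/5
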